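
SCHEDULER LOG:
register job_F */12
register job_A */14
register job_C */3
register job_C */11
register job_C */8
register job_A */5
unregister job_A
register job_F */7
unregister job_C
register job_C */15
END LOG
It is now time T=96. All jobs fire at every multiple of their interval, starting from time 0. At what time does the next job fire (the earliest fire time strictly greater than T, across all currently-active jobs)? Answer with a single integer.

Op 1: register job_F */12 -> active={job_F:*/12}
Op 2: register job_A */14 -> active={job_A:*/14, job_F:*/12}
Op 3: register job_C */3 -> active={job_A:*/14, job_C:*/3, job_F:*/12}
Op 4: register job_C */11 -> active={job_A:*/14, job_C:*/11, job_F:*/12}
Op 5: register job_C */8 -> active={job_A:*/14, job_C:*/8, job_F:*/12}
Op 6: register job_A */5 -> active={job_A:*/5, job_C:*/8, job_F:*/12}
Op 7: unregister job_A -> active={job_C:*/8, job_F:*/12}
Op 8: register job_F */7 -> active={job_C:*/8, job_F:*/7}
Op 9: unregister job_C -> active={job_F:*/7}
Op 10: register job_C */15 -> active={job_C:*/15, job_F:*/7}
  job_C: interval 15, next fire after T=96 is 105
  job_F: interval 7, next fire after T=96 is 98
Earliest fire time = 98 (job job_F)

Answer: 98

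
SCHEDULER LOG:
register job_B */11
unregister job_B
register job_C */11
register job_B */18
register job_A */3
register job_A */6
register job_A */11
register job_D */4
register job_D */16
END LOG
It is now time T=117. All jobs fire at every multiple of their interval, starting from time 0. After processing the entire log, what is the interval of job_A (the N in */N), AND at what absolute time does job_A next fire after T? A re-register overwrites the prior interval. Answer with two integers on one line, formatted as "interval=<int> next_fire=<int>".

Answer: interval=11 next_fire=121

Derivation:
Op 1: register job_B */11 -> active={job_B:*/11}
Op 2: unregister job_B -> active={}
Op 3: register job_C */11 -> active={job_C:*/11}
Op 4: register job_B */18 -> active={job_B:*/18, job_C:*/11}
Op 5: register job_A */3 -> active={job_A:*/3, job_B:*/18, job_C:*/11}
Op 6: register job_A */6 -> active={job_A:*/6, job_B:*/18, job_C:*/11}
Op 7: register job_A */11 -> active={job_A:*/11, job_B:*/18, job_C:*/11}
Op 8: register job_D */4 -> active={job_A:*/11, job_B:*/18, job_C:*/11, job_D:*/4}
Op 9: register job_D */16 -> active={job_A:*/11, job_B:*/18, job_C:*/11, job_D:*/16}
Final interval of job_A = 11
Next fire of job_A after T=117: (117//11+1)*11 = 121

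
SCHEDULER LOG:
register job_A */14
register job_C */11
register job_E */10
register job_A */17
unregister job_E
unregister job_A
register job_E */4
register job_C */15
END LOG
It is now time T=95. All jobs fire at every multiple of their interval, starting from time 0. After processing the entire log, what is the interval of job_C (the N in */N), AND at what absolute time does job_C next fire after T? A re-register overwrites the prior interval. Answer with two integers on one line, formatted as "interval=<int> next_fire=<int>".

Answer: interval=15 next_fire=105

Derivation:
Op 1: register job_A */14 -> active={job_A:*/14}
Op 2: register job_C */11 -> active={job_A:*/14, job_C:*/11}
Op 3: register job_E */10 -> active={job_A:*/14, job_C:*/11, job_E:*/10}
Op 4: register job_A */17 -> active={job_A:*/17, job_C:*/11, job_E:*/10}
Op 5: unregister job_E -> active={job_A:*/17, job_C:*/11}
Op 6: unregister job_A -> active={job_C:*/11}
Op 7: register job_E */4 -> active={job_C:*/11, job_E:*/4}
Op 8: register job_C */15 -> active={job_C:*/15, job_E:*/4}
Final interval of job_C = 15
Next fire of job_C after T=95: (95//15+1)*15 = 105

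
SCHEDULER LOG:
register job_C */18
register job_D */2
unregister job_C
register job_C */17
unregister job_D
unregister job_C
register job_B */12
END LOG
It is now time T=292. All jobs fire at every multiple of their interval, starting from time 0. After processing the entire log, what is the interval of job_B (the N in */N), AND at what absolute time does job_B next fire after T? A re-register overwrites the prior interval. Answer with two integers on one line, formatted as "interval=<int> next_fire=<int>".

Answer: interval=12 next_fire=300

Derivation:
Op 1: register job_C */18 -> active={job_C:*/18}
Op 2: register job_D */2 -> active={job_C:*/18, job_D:*/2}
Op 3: unregister job_C -> active={job_D:*/2}
Op 4: register job_C */17 -> active={job_C:*/17, job_D:*/2}
Op 5: unregister job_D -> active={job_C:*/17}
Op 6: unregister job_C -> active={}
Op 7: register job_B */12 -> active={job_B:*/12}
Final interval of job_B = 12
Next fire of job_B after T=292: (292//12+1)*12 = 300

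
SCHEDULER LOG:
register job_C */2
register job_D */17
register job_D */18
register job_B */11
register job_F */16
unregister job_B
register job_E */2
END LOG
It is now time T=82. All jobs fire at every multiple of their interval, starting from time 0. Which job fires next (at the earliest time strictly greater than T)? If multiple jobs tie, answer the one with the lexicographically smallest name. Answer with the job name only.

Answer: job_C

Derivation:
Op 1: register job_C */2 -> active={job_C:*/2}
Op 2: register job_D */17 -> active={job_C:*/2, job_D:*/17}
Op 3: register job_D */18 -> active={job_C:*/2, job_D:*/18}
Op 4: register job_B */11 -> active={job_B:*/11, job_C:*/2, job_D:*/18}
Op 5: register job_F */16 -> active={job_B:*/11, job_C:*/2, job_D:*/18, job_F:*/16}
Op 6: unregister job_B -> active={job_C:*/2, job_D:*/18, job_F:*/16}
Op 7: register job_E */2 -> active={job_C:*/2, job_D:*/18, job_E:*/2, job_F:*/16}
  job_C: interval 2, next fire after T=82 is 84
  job_D: interval 18, next fire after T=82 is 90
  job_E: interval 2, next fire after T=82 is 84
  job_F: interval 16, next fire after T=82 is 96
Earliest = 84, winner (lex tiebreak) = job_C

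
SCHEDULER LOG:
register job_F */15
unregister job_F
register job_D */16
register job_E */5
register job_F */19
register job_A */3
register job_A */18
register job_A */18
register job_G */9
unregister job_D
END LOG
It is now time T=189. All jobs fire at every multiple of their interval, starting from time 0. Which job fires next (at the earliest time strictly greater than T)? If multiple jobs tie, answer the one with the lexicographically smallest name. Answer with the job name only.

Op 1: register job_F */15 -> active={job_F:*/15}
Op 2: unregister job_F -> active={}
Op 3: register job_D */16 -> active={job_D:*/16}
Op 4: register job_E */5 -> active={job_D:*/16, job_E:*/5}
Op 5: register job_F */19 -> active={job_D:*/16, job_E:*/5, job_F:*/19}
Op 6: register job_A */3 -> active={job_A:*/3, job_D:*/16, job_E:*/5, job_F:*/19}
Op 7: register job_A */18 -> active={job_A:*/18, job_D:*/16, job_E:*/5, job_F:*/19}
Op 8: register job_A */18 -> active={job_A:*/18, job_D:*/16, job_E:*/5, job_F:*/19}
Op 9: register job_G */9 -> active={job_A:*/18, job_D:*/16, job_E:*/5, job_F:*/19, job_G:*/9}
Op 10: unregister job_D -> active={job_A:*/18, job_E:*/5, job_F:*/19, job_G:*/9}
  job_A: interval 18, next fire after T=189 is 198
  job_E: interval 5, next fire after T=189 is 190
  job_F: interval 19, next fire after T=189 is 190
  job_G: interval 9, next fire after T=189 is 198
Earliest = 190, winner (lex tiebreak) = job_E

Answer: job_E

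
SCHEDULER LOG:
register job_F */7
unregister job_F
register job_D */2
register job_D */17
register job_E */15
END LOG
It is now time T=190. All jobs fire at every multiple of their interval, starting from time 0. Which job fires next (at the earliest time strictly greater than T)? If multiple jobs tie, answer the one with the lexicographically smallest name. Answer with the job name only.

Op 1: register job_F */7 -> active={job_F:*/7}
Op 2: unregister job_F -> active={}
Op 3: register job_D */2 -> active={job_D:*/2}
Op 4: register job_D */17 -> active={job_D:*/17}
Op 5: register job_E */15 -> active={job_D:*/17, job_E:*/15}
  job_D: interval 17, next fire after T=190 is 204
  job_E: interval 15, next fire after T=190 is 195
Earliest = 195, winner (lex tiebreak) = job_E

Answer: job_E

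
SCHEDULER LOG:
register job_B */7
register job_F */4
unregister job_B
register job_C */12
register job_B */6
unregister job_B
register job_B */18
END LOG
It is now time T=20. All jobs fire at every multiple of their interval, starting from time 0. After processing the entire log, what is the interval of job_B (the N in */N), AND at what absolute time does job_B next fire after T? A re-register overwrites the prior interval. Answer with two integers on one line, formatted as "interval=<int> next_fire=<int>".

Answer: interval=18 next_fire=36

Derivation:
Op 1: register job_B */7 -> active={job_B:*/7}
Op 2: register job_F */4 -> active={job_B:*/7, job_F:*/4}
Op 3: unregister job_B -> active={job_F:*/4}
Op 4: register job_C */12 -> active={job_C:*/12, job_F:*/4}
Op 5: register job_B */6 -> active={job_B:*/6, job_C:*/12, job_F:*/4}
Op 6: unregister job_B -> active={job_C:*/12, job_F:*/4}
Op 7: register job_B */18 -> active={job_B:*/18, job_C:*/12, job_F:*/4}
Final interval of job_B = 18
Next fire of job_B after T=20: (20//18+1)*18 = 36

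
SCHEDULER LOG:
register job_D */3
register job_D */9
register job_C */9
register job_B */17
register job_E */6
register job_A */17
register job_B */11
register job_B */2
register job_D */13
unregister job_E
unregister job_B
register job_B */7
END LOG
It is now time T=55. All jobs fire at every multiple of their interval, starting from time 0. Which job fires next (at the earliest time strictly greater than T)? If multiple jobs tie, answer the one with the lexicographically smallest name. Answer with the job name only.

Answer: job_B

Derivation:
Op 1: register job_D */3 -> active={job_D:*/3}
Op 2: register job_D */9 -> active={job_D:*/9}
Op 3: register job_C */9 -> active={job_C:*/9, job_D:*/9}
Op 4: register job_B */17 -> active={job_B:*/17, job_C:*/9, job_D:*/9}
Op 5: register job_E */6 -> active={job_B:*/17, job_C:*/9, job_D:*/9, job_E:*/6}
Op 6: register job_A */17 -> active={job_A:*/17, job_B:*/17, job_C:*/9, job_D:*/9, job_E:*/6}
Op 7: register job_B */11 -> active={job_A:*/17, job_B:*/11, job_C:*/9, job_D:*/9, job_E:*/6}
Op 8: register job_B */2 -> active={job_A:*/17, job_B:*/2, job_C:*/9, job_D:*/9, job_E:*/6}
Op 9: register job_D */13 -> active={job_A:*/17, job_B:*/2, job_C:*/9, job_D:*/13, job_E:*/6}
Op 10: unregister job_E -> active={job_A:*/17, job_B:*/2, job_C:*/9, job_D:*/13}
Op 11: unregister job_B -> active={job_A:*/17, job_C:*/9, job_D:*/13}
Op 12: register job_B */7 -> active={job_A:*/17, job_B:*/7, job_C:*/9, job_D:*/13}
  job_A: interval 17, next fire after T=55 is 68
  job_B: interval 7, next fire after T=55 is 56
  job_C: interval 9, next fire after T=55 is 63
  job_D: interval 13, next fire after T=55 is 65
Earliest = 56, winner (lex tiebreak) = job_B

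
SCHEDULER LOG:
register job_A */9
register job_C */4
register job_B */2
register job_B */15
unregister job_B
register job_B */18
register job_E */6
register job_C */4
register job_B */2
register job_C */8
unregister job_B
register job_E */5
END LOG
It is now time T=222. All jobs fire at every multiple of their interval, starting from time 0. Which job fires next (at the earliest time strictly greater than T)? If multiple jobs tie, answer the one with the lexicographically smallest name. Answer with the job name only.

Op 1: register job_A */9 -> active={job_A:*/9}
Op 2: register job_C */4 -> active={job_A:*/9, job_C:*/4}
Op 3: register job_B */2 -> active={job_A:*/9, job_B:*/2, job_C:*/4}
Op 4: register job_B */15 -> active={job_A:*/9, job_B:*/15, job_C:*/4}
Op 5: unregister job_B -> active={job_A:*/9, job_C:*/4}
Op 6: register job_B */18 -> active={job_A:*/9, job_B:*/18, job_C:*/4}
Op 7: register job_E */6 -> active={job_A:*/9, job_B:*/18, job_C:*/4, job_E:*/6}
Op 8: register job_C */4 -> active={job_A:*/9, job_B:*/18, job_C:*/4, job_E:*/6}
Op 9: register job_B */2 -> active={job_A:*/9, job_B:*/2, job_C:*/4, job_E:*/6}
Op 10: register job_C */8 -> active={job_A:*/9, job_B:*/2, job_C:*/8, job_E:*/6}
Op 11: unregister job_B -> active={job_A:*/9, job_C:*/8, job_E:*/6}
Op 12: register job_E */5 -> active={job_A:*/9, job_C:*/8, job_E:*/5}
  job_A: interval 9, next fire after T=222 is 225
  job_C: interval 8, next fire after T=222 is 224
  job_E: interval 5, next fire after T=222 is 225
Earliest = 224, winner (lex tiebreak) = job_C

Answer: job_C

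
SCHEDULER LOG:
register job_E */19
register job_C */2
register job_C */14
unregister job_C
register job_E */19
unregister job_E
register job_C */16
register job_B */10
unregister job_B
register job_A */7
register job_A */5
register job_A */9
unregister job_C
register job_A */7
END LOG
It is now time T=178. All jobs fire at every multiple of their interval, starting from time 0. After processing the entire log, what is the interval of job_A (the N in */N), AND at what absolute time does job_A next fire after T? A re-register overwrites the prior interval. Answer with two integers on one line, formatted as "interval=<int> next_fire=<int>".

Answer: interval=7 next_fire=182

Derivation:
Op 1: register job_E */19 -> active={job_E:*/19}
Op 2: register job_C */2 -> active={job_C:*/2, job_E:*/19}
Op 3: register job_C */14 -> active={job_C:*/14, job_E:*/19}
Op 4: unregister job_C -> active={job_E:*/19}
Op 5: register job_E */19 -> active={job_E:*/19}
Op 6: unregister job_E -> active={}
Op 7: register job_C */16 -> active={job_C:*/16}
Op 8: register job_B */10 -> active={job_B:*/10, job_C:*/16}
Op 9: unregister job_B -> active={job_C:*/16}
Op 10: register job_A */7 -> active={job_A:*/7, job_C:*/16}
Op 11: register job_A */5 -> active={job_A:*/5, job_C:*/16}
Op 12: register job_A */9 -> active={job_A:*/9, job_C:*/16}
Op 13: unregister job_C -> active={job_A:*/9}
Op 14: register job_A */7 -> active={job_A:*/7}
Final interval of job_A = 7
Next fire of job_A after T=178: (178//7+1)*7 = 182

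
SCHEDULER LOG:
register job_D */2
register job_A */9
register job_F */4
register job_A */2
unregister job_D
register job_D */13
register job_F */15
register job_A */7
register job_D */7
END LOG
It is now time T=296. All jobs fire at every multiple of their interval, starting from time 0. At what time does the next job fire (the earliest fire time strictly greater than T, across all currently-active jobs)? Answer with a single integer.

Answer: 300

Derivation:
Op 1: register job_D */2 -> active={job_D:*/2}
Op 2: register job_A */9 -> active={job_A:*/9, job_D:*/2}
Op 3: register job_F */4 -> active={job_A:*/9, job_D:*/2, job_F:*/4}
Op 4: register job_A */2 -> active={job_A:*/2, job_D:*/2, job_F:*/4}
Op 5: unregister job_D -> active={job_A:*/2, job_F:*/4}
Op 6: register job_D */13 -> active={job_A:*/2, job_D:*/13, job_F:*/4}
Op 7: register job_F */15 -> active={job_A:*/2, job_D:*/13, job_F:*/15}
Op 8: register job_A */7 -> active={job_A:*/7, job_D:*/13, job_F:*/15}
Op 9: register job_D */7 -> active={job_A:*/7, job_D:*/7, job_F:*/15}
  job_A: interval 7, next fire after T=296 is 301
  job_D: interval 7, next fire after T=296 is 301
  job_F: interval 15, next fire after T=296 is 300
Earliest fire time = 300 (job job_F)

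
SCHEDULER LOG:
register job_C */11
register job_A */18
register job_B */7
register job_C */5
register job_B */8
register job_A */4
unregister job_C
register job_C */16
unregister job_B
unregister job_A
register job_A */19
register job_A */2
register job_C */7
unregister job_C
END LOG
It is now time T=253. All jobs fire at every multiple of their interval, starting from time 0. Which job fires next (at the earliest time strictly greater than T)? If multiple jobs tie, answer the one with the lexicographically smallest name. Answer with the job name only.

Op 1: register job_C */11 -> active={job_C:*/11}
Op 2: register job_A */18 -> active={job_A:*/18, job_C:*/11}
Op 3: register job_B */7 -> active={job_A:*/18, job_B:*/7, job_C:*/11}
Op 4: register job_C */5 -> active={job_A:*/18, job_B:*/7, job_C:*/5}
Op 5: register job_B */8 -> active={job_A:*/18, job_B:*/8, job_C:*/5}
Op 6: register job_A */4 -> active={job_A:*/4, job_B:*/8, job_C:*/5}
Op 7: unregister job_C -> active={job_A:*/4, job_B:*/8}
Op 8: register job_C */16 -> active={job_A:*/4, job_B:*/8, job_C:*/16}
Op 9: unregister job_B -> active={job_A:*/4, job_C:*/16}
Op 10: unregister job_A -> active={job_C:*/16}
Op 11: register job_A */19 -> active={job_A:*/19, job_C:*/16}
Op 12: register job_A */2 -> active={job_A:*/2, job_C:*/16}
Op 13: register job_C */7 -> active={job_A:*/2, job_C:*/7}
Op 14: unregister job_C -> active={job_A:*/2}
  job_A: interval 2, next fire after T=253 is 254
Earliest = 254, winner (lex tiebreak) = job_A

Answer: job_A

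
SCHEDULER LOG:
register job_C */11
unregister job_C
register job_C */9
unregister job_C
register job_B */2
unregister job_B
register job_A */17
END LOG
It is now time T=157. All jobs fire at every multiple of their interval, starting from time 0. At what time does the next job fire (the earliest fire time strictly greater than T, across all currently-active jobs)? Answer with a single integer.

Op 1: register job_C */11 -> active={job_C:*/11}
Op 2: unregister job_C -> active={}
Op 3: register job_C */9 -> active={job_C:*/9}
Op 4: unregister job_C -> active={}
Op 5: register job_B */2 -> active={job_B:*/2}
Op 6: unregister job_B -> active={}
Op 7: register job_A */17 -> active={job_A:*/17}
  job_A: interval 17, next fire after T=157 is 170
Earliest fire time = 170 (job job_A)

Answer: 170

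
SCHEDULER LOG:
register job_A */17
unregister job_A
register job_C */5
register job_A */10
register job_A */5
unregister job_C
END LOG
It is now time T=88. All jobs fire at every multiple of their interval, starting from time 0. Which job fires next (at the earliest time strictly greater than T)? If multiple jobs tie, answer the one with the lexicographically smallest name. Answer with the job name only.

Answer: job_A

Derivation:
Op 1: register job_A */17 -> active={job_A:*/17}
Op 2: unregister job_A -> active={}
Op 3: register job_C */5 -> active={job_C:*/5}
Op 4: register job_A */10 -> active={job_A:*/10, job_C:*/5}
Op 5: register job_A */5 -> active={job_A:*/5, job_C:*/5}
Op 6: unregister job_C -> active={job_A:*/5}
  job_A: interval 5, next fire after T=88 is 90
Earliest = 90, winner (lex tiebreak) = job_A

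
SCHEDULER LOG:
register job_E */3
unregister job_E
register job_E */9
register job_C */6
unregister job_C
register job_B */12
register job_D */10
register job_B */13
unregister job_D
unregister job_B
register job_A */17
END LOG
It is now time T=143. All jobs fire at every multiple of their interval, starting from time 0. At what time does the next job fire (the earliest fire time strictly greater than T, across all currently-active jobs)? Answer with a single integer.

Answer: 144

Derivation:
Op 1: register job_E */3 -> active={job_E:*/3}
Op 2: unregister job_E -> active={}
Op 3: register job_E */9 -> active={job_E:*/9}
Op 4: register job_C */6 -> active={job_C:*/6, job_E:*/9}
Op 5: unregister job_C -> active={job_E:*/9}
Op 6: register job_B */12 -> active={job_B:*/12, job_E:*/9}
Op 7: register job_D */10 -> active={job_B:*/12, job_D:*/10, job_E:*/9}
Op 8: register job_B */13 -> active={job_B:*/13, job_D:*/10, job_E:*/9}
Op 9: unregister job_D -> active={job_B:*/13, job_E:*/9}
Op 10: unregister job_B -> active={job_E:*/9}
Op 11: register job_A */17 -> active={job_A:*/17, job_E:*/9}
  job_A: interval 17, next fire after T=143 is 153
  job_E: interval 9, next fire after T=143 is 144
Earliest fire time = 144 (job job_E)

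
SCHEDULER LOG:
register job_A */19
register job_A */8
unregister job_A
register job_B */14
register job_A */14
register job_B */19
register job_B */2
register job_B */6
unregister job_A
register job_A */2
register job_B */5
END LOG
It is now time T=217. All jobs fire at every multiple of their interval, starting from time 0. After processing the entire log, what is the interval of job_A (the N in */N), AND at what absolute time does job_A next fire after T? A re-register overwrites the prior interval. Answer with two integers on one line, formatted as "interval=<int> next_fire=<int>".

Answer: interval=2 next_fire=218

Derivation:
Op 1: register job_A */19 -> active={job_A:*/19}
Op 2: register job_A */8 -> active={job_A:*/8}
Op 3: unregister job_A -> active={}
Op 4: register job_B */14 -> active={job_B:*/14}
Op 5: register job_A */14 -> active={job_A:*/14, job_B:*/14}
Op 6: register job_B */19 -> active={job_A:*/14, job_B:*/19}
Op 7: register job_B */2 -> active={job_A:*/14, job_B:*/2}
Op 8: register job_B */6 -> active={job_A:*/14, job_B:*/6}
Op 9: unregister job_A -> active={job_B:*/6}
Op 10: register job_A */2 -> active={job_A:*/2, job_B:*/6}
Op 11: register job_B */5 -> active={job_A:*/2, job_B:*/5}
Final interval of job_A = 2
Next fire of job_A after T=217: (217//2+1)*2 = 218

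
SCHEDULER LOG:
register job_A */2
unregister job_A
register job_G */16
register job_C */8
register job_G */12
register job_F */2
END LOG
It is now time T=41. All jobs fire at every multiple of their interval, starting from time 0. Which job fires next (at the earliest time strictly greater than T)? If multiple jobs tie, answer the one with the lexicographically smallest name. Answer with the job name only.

Answer: job_F

Derivation:
Op 1: register job_A */2 -> active={job_A:*/2}
Op 2: unregister job_A -> active={}
Op 3: register job_G */16 -> active={job_G:*/16}
Op 4: register job_C */8 -> active={job_C:*/8, job_G:*/16}
Op 5: register job_G */12 -> active={job_C:*/8, job_G:*/12}
Op 6: register job_F */2 -> active={job_C:*/8, job_F:*/2, job_G:*/12}
  job_C: interval 8, next fire after T=41 is 48
  job_F: interval 2, next fire after T=41 is 42
  job_G: interval 12, next fire after T=41 is 48
Earliest = 42, winner (lex tiebreak) = job_F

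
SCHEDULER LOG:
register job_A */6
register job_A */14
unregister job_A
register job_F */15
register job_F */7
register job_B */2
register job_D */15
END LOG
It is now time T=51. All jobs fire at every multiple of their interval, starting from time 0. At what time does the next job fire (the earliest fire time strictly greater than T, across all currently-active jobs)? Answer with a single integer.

Op 1: register job_A */6 -> active={job_A:*/6}
Op 2: register job_A */14 -> active={job_A:*/14}
Op 3: unregister job_A -> active={}
Op 4: register job_F */15 -> active={job_F:*/15}
Op 5: register job_F */7 -> active={job_F:*/7}
Op 6: register job_B */2 -> active={job_B:*/2, job_F:*/7}
Op 7: register job_D */15 -> active={job_B:*/2, job_D:*/15, job_F:*/7}
  job_B: interval 2, next fire after T=51 is 52
  job_D: interval 15, next fire after T=51 is 60
  job_F: interval 7, next fire after T=51 is 56
Earliest fire time = 52 (job job_B)

Answer: 52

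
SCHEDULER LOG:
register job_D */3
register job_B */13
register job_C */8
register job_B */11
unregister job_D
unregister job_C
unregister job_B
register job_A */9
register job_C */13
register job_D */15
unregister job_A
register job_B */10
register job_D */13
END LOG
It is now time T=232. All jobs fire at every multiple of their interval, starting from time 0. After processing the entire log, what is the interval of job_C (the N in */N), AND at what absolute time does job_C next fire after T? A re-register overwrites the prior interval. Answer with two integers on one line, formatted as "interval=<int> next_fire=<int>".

Op 1: register job_D */3 -> active={job_D:*/3}
Op 2: register job_B */13 -> active={job_B:*/13, job_D:*/3}
Op 3: register job_C */8 -> active={job_B:*/13, job_C:*/8, job_D:*/3}
Op 4: register job_B */11 -> active={job_B:*/11, job_C:*/8, job_D:*/3}
Op 5: unregister job_D -> active={job_B:*/11, job_C:*/8}
Op 6: unregister job_C -> active={job_B:*/11}
Op 7: unregister job_B -> active={}
Op 8: register job_A */9 -> active={job_A:*/9}
Op 9: register job_C */13 -> active={job_A:*/9, job_C:*/13}
Op 10: register job_D */15 -> active={job_A:*/9, job_C:*/13, job_D:*/15}
Op 11: unregister job_A -> active={job_C:*/13, job_D:*/15}
Op 12: register job_B */10 -> active={job_B:*/10, job_C:*/13, job_D:*/15}
Op 13: register job_D */13 -> active={job_B:*/10, job_C:*/13, job_D:*/13}
Final interval of job_C = 13
Next fire of job_C after T=232: (232//13+1)*13 = 234

Answer: interval=13 next_fire=234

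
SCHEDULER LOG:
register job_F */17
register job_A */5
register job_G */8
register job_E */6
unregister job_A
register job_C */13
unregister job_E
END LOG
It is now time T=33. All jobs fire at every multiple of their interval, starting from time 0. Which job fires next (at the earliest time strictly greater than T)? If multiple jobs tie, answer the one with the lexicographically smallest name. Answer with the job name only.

Answer: job_F

Derivation:
Op 1: register job_F */17 -> active={job_F:*/17}
Op 2: register job_A */5 -> active={job_A:*/5, job_F:*/17}
Op 3: register job_G */8 -> active={job_A:*/5, job_F:*/17, job_G:*/8}
Op 4: register job_E */6 -> active={job_A:*/5, job_E:*/6, job_F:*/17, job_G:*/8}
Op 5: unregister job_A -> active={job_E:*/6, job_F:*/17, job_G:*/8}
Op 6: register job_C */13 -> active={job_C:*/13, job_E:*/6, job_F:*/17, job_G:*/8}
Op 7: unregister job_E -> active={job_C:*/13, job_F:*/17, job_G:*/8}
  job_C: interval 13, next fire after T=33 is 39
  job_F: interval 17, next fire after T=33 is 34
  job_G: interval 8, next fire after T=33 is 40
Earliest = 34, winner (lex tiebreak) = job_F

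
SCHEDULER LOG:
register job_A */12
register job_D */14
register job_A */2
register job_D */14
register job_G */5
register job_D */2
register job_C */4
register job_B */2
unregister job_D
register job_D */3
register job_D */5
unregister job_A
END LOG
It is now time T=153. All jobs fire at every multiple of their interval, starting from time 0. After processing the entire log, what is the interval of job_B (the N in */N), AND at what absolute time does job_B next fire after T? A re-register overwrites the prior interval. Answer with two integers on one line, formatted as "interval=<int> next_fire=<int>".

Op 1: register job_A */12 -> active={job_A:*/12}
Op 2: register job_D */14 -> active={job_A:*/12, job_D:*/14}
Op 3: register job_A */2 -> active={job_A:*/2, job_D:*/14}
Op 4: register job_D */14 -> active={job_A:*/2, job_D:*/14}
Op 5: register job_G */5 -> active={job_A:*/2, job_D:*/14, job_G:*/5}
Op 6: register job_D */2 -> active={job_A:*/2, job_D:*/2, job_G:*/5}
Op 7: register job_C */4 -> active={job_A:*/2, job_C:*/4, job_D:*/2, job_G:*/5}
Op 8: register job_B */2 -> active={job_A:*/2, job_B:*/2, job_C:*/4, job_D:*/2, job_G:*/5}
Op 9: unregister job_D -> active={job_A:*/2, job_B:*/2, job_C:*/4, job_G:*/5}
Op 10: register job_D */3 -> active={job_A:*/2, job_B:*/2, job_C:*/4, job_D:*/3, job_G:*/5}
Op 11: register job_D */5 -> active={job_A:*/2, job_B:*/2, job_C:*/4, job_D:*/5, job_G:*/5}
Op 12: unregister job_A -> active={job_B:*/2, job_C:*/4, job_D:*/5, job_G:*/5}
Final interval of job_B = 2
Next fire of job_B after T=153: (153//2+1)*2 = 154

Answer: interval=2 next_fire=154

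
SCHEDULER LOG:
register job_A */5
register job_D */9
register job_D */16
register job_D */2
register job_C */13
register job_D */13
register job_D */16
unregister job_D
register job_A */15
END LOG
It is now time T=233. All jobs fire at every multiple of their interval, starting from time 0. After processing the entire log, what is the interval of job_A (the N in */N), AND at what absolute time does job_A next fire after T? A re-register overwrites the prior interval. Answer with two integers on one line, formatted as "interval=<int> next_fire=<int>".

Answer: interval=15 next_fire=240

Derivation:
Op 1: register job_A */5 -> active={job_A:*/5}
Op 2: register job_D */9 -> active={job_A:*/5, job_D:*/9}
Op 3: register job_D */16 -> active={job_A:*/5, job_D:*/16}
Op 4: register job_D */2 -> active={job_A:*/5, job_D:*/2}
Op 5: register job_C */13 -> active={job_A:*/5, job_C:*/13, job_D:*/2}
Op 6: register job_D */13 -> active={job_A:*/5, job_C:*/13, job_D:*/13}
Op 7: register job_D */16 -> active={job_A:*/5, job_C:*/13, job_D:*/16}
Op 8: unregister job_D -> active={job_A:*/5, job_C:*/13}
Op 9: register job_A */15 -> active={job_A:*/15, job_C:*/13}
Final interval of job_A = 15
Next fire of job_A after T=233: (233//15+1)*15 = 240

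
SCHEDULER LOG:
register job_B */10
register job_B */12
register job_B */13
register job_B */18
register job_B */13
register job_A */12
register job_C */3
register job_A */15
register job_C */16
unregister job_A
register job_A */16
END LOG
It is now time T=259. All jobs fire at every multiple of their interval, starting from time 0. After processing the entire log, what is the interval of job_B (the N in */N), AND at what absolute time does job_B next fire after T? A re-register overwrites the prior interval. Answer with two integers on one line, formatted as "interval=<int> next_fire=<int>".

Op 1: register job_B */10 -> active={job_B:*/10}
Op 2: register job_B */12 -> active={job_B:*/12}
Op 3: register job_B */13 -> active={job_B:*/13}
Op 4: register job_B */18 -> active={job_B:*/18}
Op 5: register job_B */13 -> active={job_B:*/13}
Op 6: register job_A */12 -> active={job_A:*/12, job_B:*/13}
Op 7: register job_C */3 -> active={job_A:*/12, job_B:*/13, job_C:*/3}
Op 8: register job_A */15 -> active={job_A:*/15, job_B:*/13, job_C:*/3}
Op 9: register job_C */16 -> active={job_A:*/15, job_B:*/13, job_C:*/16}
Op 10: unregister job_A -> active={job_B:*/13, job_C:*/16}
Op 11: register job_A */16 -> active={job_A:*/16, job_B:*/13, job_C:*/16}
Final interval of job_B = 13
Next fire of job_B after T=259: (259//13+1)*13 = 260

Answer: interval=13 next_fire=260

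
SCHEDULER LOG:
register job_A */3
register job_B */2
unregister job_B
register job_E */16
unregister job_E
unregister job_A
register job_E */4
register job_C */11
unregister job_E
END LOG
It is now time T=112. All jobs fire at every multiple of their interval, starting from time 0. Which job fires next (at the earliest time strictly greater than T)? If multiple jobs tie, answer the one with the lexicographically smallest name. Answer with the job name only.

Op 1: register job_A */3 -> active={job_A:*/3}
Op 2: register job_B */2 -> active={job_A:*/3, job_B:*/2}
Op 3: unregister job_B -> active={job_A:*/3}
Op 4: register job_E */16 -> active={job_A:*/3, job_E:*/16}
Op 5: unregister job_E -> active={job_A:*/3}
Op 6: unregister job_A -> active={}
Op 7: register job_E */4 -> active={job_E:*/4}
Op 8: register job_C */11 -> active={job_C:*/11, job_E:*/4}
Op 9: unregister job_E -> active={job_C:*/11}
  job_C: interval 11, next fire after T=112 is 121
Earliest = 121, winner (lex tiebreak) = job_C

Answer: job_C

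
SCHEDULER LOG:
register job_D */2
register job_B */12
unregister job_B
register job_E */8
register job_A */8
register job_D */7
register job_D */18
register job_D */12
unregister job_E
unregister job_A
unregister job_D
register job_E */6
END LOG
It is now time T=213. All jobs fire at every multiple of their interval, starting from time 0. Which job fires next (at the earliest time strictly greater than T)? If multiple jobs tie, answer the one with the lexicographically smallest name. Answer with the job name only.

Answer: job_E

Derivation:
Op 1: register job_D */2 -> active={job_D:*/2}
Op 2: register job_B */12 -> active={job_B:*/12, job_D:*/2}
Op 3: unregister job_B -> active={job_D:*/2}
Op 4: register job_E */8 -> active={job_D:*/2, job_E:*/8}
Op 5: register job_A */8 -> active={job_A:*/8, job_D:*/2, job_E:*/8}
Op 6: register job_D */7 -> active={job_A:*/8, job_D:*/7, job_E:*/8}
Op 7: register job_D */18 -> active={job_A:*/8, job_D:*/18, job_E:*/8}
Op 8: register job_D */12 -> active={job_A:*/8, job_D:*/12, job_E:*/8}
Op 9: unregister job_E -> active={job_A:*/8, job_D:*/12}
Op 10: unregister job_A -> active={job_D:*/12}
Op 11: unregister job_D -> active={}
Op 12: register job_E */6 -> active={job_E:*/6}
  job_E: interval 6, next fire after T=213 is 216
Earliest = 216, winner (lex tiebreak) = job_E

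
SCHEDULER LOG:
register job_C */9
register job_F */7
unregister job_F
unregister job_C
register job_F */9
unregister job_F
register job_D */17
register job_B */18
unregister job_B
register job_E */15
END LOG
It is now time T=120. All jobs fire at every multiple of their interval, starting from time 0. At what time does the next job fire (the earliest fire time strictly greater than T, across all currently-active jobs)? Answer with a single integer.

Op 1: register job_C */9 -> active={job_C:*/9}
Op 2: register job_F */7 -> active={job_C:*/9, job_F:*/7}
Op 3: unregister job_F -> active={job_C:*/9}
Op 4: unregister job_C -> active={}
Op 5: register job_F */9 -> active={job_F:*/9}
Op 6: unregister job_F -> active={}
Op 7: register job_D */17 -> active={job_D:*/17}
Op 8: register job_B */18 -> active={job_B:*/18, job_D:*/17}
Op 9: unregister job_B -> active={job_D:*/17}
Op 10: register job_E */15 -> active={job_D:*/17, job_E:*/15}
  job_D: interval 17, next fire after T=120 is 136
  job_E: interval 15, next fire after T=120 is 135
Earliest fire time = 135 (job job_E)

Answer: 135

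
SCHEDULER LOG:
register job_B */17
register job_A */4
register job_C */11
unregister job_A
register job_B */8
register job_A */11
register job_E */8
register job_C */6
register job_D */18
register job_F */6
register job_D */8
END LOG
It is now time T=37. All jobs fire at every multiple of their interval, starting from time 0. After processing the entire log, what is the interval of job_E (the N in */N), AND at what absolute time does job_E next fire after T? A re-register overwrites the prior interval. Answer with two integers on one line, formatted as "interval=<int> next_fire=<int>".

Op 1: register job_B */17 -> active={job_B:*/17}
Op 2: register job_A */4 -> active={job_A:*/4, job_B:*/17}
Op 3: register job_C */11 -> active={job_A:*/4, job_B:*/17, job_C:*/11}
Op 4: unregister job_A -> active={job_B:*/17, job_C:*/11}
Op 5: register job_B */8 -> active={job_B:*/8, job_C:*/11}
Op 6: register job_A */11 -> active={job_A:*/11, job_B:*/8, job_C:*/11}
Op 7: register job_E */8 -> active={job_A:*/11, job_B:*/8, job_C:*/11, job_E:*/8}
Op 8: register job_C */6 -> active={job_A:*/11, job_B:*/8, job_C:*/6, job_E:*/8}
Op 9: register job_D */18 -> active={job_A:*/11, job_B:*/8, job_C:*/6, job_D:*/18, job_E:*/8}
Op 10: register job_F */6 -> active={job_A:*/11, job_B:*/8, job_C:*/6, job_D:*/18, job_E:*/8, job_F:*/6}
Op 11: register job_D */8 -> active={job_A:*/11, job_B:*/8, job_C:*/6, job_D:*/8, job_E:*/8, job_F:*/6}
Final interval of job_E = 8
Next fire of job_E after T=37: (37//8+1)*8 = 40

Answer: interval=8 next_fire=40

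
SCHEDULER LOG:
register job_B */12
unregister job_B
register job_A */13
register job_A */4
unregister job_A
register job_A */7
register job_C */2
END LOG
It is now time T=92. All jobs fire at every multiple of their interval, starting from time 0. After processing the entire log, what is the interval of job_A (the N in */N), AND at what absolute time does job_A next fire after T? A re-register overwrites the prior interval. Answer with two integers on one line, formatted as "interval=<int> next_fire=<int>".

Answer: interval=7 next_fire=98

Derivation:
Op 1: register job_B */12 -> active={job_B:*/12}
Op 2: unregister job_B -> active={}
Op 3: register job_A */13 -> active={job_A:*/13}
Op 4: register job_A */4 -> active={job_A:*/4}
Op 5: unregister job_A -> active={}
Op 6: register job_A */7 -> active={job_A:*/7}
Op 7: register job_C */2 -> active={job_A:*/7, job_C:*/2}
Final interval of job_A = 7
Next fire of job_A after T=92: (92//7+1)*7 = 98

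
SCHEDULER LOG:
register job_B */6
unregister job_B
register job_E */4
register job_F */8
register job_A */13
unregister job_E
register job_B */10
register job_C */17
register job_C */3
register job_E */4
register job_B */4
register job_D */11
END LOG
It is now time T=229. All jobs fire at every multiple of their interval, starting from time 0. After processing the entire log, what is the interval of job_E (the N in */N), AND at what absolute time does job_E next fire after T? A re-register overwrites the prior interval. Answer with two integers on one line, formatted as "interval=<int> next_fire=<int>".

Op 1: register job_B */6 -> active={job_B:*/6}
Op 2: unregister job_B -> active={}
Op 3: register job_E */4 -> active={job_E:*/4}
Op 4: register job_F */8 -> active={job_E:*/4, job_F:*/8}
Op 5: register job_A */13 -> active={job_A:*/13, job_E:*/4, job_F:*/8}
Op 6: unregister job_E -> active={job_A:*/13, job_F:*/8}
Op 7: register job_B */10 -> active={job_A:*/13, job_B:*/10, job_F:*/8}
Op 8: register job_C */17 -> active={job_A:*/13, job_B:*/10, job_C:*/17, job_F:*/8}
Op 9: register job_C */3 -> active={job_A:*/13, job_B:*/10, job_C:*/3, job_F:*/8}
Op 10: register job_E */4 -> active={job_A:*/13, job_B:*/10, job_C:*/3, job_E:*/4, job_F:*/8}
Op 11: register job_B */4 -> active={job_A:*/13, job_B:*/4, job_C:*/3, job_E:*/4, job_F:*/8}
Op 12: register job_D */11 -> active={job_A:*/13, job_B:*/4, job_C:*/3, job_D:*/11, job_E:*/4, job_F:*/8}
Final interval of job_E = 4
Next fire of job_E after T=229: (229//4+1)*4 = 232

Answer: interval=4 next_fire=232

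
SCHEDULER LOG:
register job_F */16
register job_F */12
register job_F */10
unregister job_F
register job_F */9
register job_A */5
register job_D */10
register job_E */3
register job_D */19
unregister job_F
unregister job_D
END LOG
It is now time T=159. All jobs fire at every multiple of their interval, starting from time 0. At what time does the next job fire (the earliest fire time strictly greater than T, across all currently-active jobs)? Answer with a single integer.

Answer: 160

Derivation:
Op 1: register job_F */16 -> active={job_F:*/16}
Op 2: register job_F */12 -> active={job_F:*/12}
Op 3: register job_F */10 -> active={job_F:*/10}
Op 4: unregister job_F -> active={}
Op 5: register job_F */9 -> active={job_F:*/9}
Op 6: register job_A */5 -> active={job_A:*/5, job_F:*/9}
Op 7: register job_D */10 -> active={job_A:*/5, job_D:*/10, job_F:*/9}
Op 8: register job_E */3 -> active={job_A:*/5, job_D:*/10, job_E:*/3, job_F:*/9}
Op 9: register job_D */19 -> active={job_A:*/5, job_D:*/19, job_E:*/3, job_F:*/9}
Op 10: unregister job_F -> active={job_A:*/5, job_D:*/19, job_E:*/3}
Op 11: unregister job_D -> active={job_A:*/5, job_E:*/3}
  job_A: interval 5, next fire after T=159 is 160
  job_E: interval 3, next fire after T=159 is 162
Earliest fire time = 160 (job job_A)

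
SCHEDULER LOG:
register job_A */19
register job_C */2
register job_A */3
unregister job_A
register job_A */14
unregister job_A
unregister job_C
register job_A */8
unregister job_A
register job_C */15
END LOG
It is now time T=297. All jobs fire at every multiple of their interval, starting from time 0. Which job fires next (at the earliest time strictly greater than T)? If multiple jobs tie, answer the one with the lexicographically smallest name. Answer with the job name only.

Answer: job_C

Derivation:
Op 1: register job_A */19 -> active={job_A:*/19}
Op 2: register job_C */2 -> active={job_A:*/19, job_C:*/2}
Op 3: register job_A */3 -> active={job_A:*/3, job_C:*/2}
Op 4: unregister job_A -> active={job_C:*/2}
Op 5: register job_A */14 -> active={job_A:*/14, job_C:*/2}
Op 6: unregister job_A -> active={job_C:*/2}
Op 7: unregister job_C -> active={}
Op 8: register job_A */8 -> active={job_A:*/8}
Op 9: unregister job_A -> active={}
Op 10: register job_C */15 -> active={job_C:*/15}
  job_C: interval 15, next fire after T=297 is 300
Earliest = 300, winner (lex tiebreak) = job_C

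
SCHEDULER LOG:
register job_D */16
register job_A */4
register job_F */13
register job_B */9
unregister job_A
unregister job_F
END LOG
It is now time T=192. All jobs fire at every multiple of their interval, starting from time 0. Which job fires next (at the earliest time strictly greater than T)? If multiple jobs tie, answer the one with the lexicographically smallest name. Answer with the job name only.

Op 1: register job_D */16 -> active={job_D:*/16}
Op 2: register job_A */4 -> active={job_A:*/4, job_D:*/16}
Op 3: register job_F */13 -> active={job_A:*/4, job_D:*/16, job_F:*/13}
Op 4: register job_B */9 -> active={job_A:*/4, job_B:*/9, job_D:*/16, job_F:*/13}
Op 5: unregister job_A -> active={job_B:*/9, job_D:*/16, job_F:*/13}
Op 6: unregister job_F -> active={job_B:*/9, job_D:*/16}
  job_B: interval 9, next fire after T=192 is 198
  job_D: interval 16, next fire after T=192 is 208
Earliest = 198, winner (lex tiebreak) = job_B

Answer: job_B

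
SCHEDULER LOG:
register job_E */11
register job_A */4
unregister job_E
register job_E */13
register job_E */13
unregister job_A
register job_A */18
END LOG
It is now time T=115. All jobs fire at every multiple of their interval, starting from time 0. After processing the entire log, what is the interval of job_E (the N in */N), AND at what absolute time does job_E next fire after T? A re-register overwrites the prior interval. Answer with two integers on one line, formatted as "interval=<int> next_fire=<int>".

Op 1: register job_E */11 -> active={job_E:*/11}
Op 2: register job_A */4 -> active={job_A:*/4, job_E:*/11}
Op 3: unregister job_E -> active={job_A:*/4}
Op 4: register job_E */13 -> active={job_A:*/4, job_E:*/13}
Op 5: register job_E */13 -> active={job_A:*/4, job_E:*/13}
Op 6: unregister job_A -> active={job_E:*/13}
Op 7: register job_A */18 -> active={job_A:*/18, job_E:*/13}
Final interval of job_E = 13
Next fire of job_E after T=115: (115//13+1)*13 = 117

Answer: interval=13 next_fire=117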